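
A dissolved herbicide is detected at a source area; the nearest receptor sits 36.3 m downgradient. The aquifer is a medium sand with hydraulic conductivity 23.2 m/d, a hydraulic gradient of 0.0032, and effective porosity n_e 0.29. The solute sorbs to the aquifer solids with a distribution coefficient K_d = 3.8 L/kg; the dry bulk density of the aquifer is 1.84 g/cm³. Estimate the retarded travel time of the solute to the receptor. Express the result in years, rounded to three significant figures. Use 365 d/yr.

9.75 years

Darcy flux q = K·i = 23.2 × 0.0032 = 0.07424 m/d
Seepage velocity v = q / n = 0.07424 / 0.29 = 0.2560 m/d
Retardation R = 1 + ρ_b·K_d/n = 1 + 1.84×3.8/0.29 = 25.11
Contaminant velocity v_c = v/R = 0.2560/25.11 = 0.01020 m/d
t = L/v_c = 36.3/0.01020 = 3561 d
   = 3561/365 = 9.75 yr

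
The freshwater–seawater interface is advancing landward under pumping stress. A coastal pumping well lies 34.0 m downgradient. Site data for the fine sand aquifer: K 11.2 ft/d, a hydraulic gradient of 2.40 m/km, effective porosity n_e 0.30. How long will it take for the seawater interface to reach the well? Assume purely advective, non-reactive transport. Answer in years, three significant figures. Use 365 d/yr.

3.41 years

K = 11.2 ft/d × 0.3048 = 3.414 m/d
q = Ki = 3.414 × 0.0024 = 0.008193 m/d
Seepage velocity v = q / n = 0.008193 / 0.30 = 0.02731 m/d
t = L / v = 34.0 / 0.02731 = 1245 d
   = 1245 / 365 = 3.41 yr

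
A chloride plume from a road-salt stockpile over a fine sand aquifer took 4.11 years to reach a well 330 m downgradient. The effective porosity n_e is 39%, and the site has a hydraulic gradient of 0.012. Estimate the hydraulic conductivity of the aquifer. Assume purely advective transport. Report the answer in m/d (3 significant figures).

7.15 m/d

t = 4.11 years = 1500 d
v = L / t = 330 / 1500 = 0.2200 m/d
K = v · n / i = 0.2200 × 0.39 / 0.012 = 7.15 m/d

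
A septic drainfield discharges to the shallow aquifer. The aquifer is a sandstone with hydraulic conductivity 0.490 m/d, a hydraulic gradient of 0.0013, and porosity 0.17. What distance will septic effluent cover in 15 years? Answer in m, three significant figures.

Specific discharge q = 0.490 × 0.0013 = 6.370e-4 m/d
Average linear velocity = 6.370e-4 / 0.17 = 0.003747 m/d
T = 15 yr × 365 = 5475 d
L = v × T = 0.003747 × 5475 = 20.52 m

20.5 m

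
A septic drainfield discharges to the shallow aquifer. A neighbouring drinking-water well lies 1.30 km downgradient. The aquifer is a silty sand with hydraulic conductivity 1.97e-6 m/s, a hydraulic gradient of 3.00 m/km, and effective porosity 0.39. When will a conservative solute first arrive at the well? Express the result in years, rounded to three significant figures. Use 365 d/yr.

2720 years

K = 1.97e-6 m/s × 86400 s/d = 0.1702 m/d
Specific discharge q = 0.1702 × 0.0030 = 5.106e-4 m/d
v = Ki/n = 0.1702·0.0030/0.39 = 0.001309 m/d
L = 1.30 km = 1300 m
t = L / v = 1300 / 0.001309 = 992900 d
   = 992900 / 365 = 2720 yr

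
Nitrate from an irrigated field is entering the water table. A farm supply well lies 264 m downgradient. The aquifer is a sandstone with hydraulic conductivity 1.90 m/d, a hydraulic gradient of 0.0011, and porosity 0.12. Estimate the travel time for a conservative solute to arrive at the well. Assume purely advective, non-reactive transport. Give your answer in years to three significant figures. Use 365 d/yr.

41.5 years

Darcy flux q = K·i = 1.90 × 0.0011 = 0.002090 m/d
Average linear velocity = 0.002090 / 0.12 = 0.01742 m/d
t = L / v = 264 / 0.01742 = 15160 d
   = 15160 / 365 = 41.5 yr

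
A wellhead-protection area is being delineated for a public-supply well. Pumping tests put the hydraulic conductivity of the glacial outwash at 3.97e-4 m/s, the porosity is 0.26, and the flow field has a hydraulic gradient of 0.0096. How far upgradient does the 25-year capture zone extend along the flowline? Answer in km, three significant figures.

K = 3.97e-4 m/s × 86400 s/d = 34.30 m/d
Darcy flux q = K·i = 34.30 × 0.0096 = 0.3293 m/d
v_s = q/n_e = 0.3293/0.26 = 1.266 m/d
T = 25 yr × 365 = 9125 d
L = v × T = 1.266 × 9125 = 11560 m
   = 11.6 km

11.6 km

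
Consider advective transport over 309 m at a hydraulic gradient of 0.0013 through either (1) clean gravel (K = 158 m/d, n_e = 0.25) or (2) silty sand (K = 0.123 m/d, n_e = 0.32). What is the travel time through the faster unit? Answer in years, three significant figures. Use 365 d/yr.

1.03 years

Unit 1 (clean gravel): v = 158×0.0013/0.25 = 0.8216 m/d, t = 309/0.8216 = 376.1 d
Unit 2 (silty sand): v = 0.123×0.0013/0.32 = 4.997e-4 m/d, t = 309/4.997e-4 = 618400 d
Faster: 376.1 d / 365 = 1.03 yr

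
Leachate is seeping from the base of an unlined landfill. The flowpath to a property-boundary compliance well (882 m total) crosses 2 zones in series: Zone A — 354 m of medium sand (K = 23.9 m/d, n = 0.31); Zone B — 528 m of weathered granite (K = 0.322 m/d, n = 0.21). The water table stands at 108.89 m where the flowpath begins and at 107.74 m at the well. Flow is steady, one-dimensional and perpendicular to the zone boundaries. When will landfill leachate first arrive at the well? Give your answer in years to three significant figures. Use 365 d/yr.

Total head drop ΔH = 108.89 − 107.74 = 1.15 m
Continuity: the same q passes through each zone, so ΔH = q·Σ(L_j/K_j) — the zones act as resistances in series.
Σ(L/K) = 354/23.9 + 528/0.322 = 14.81 + 1640 = 1655 d
q = ΔH / Σ(L/K) = 1.15 / 1655 = 6.950e-4 m/d (same in every zone)
Zone A: v = q/n = 6.950e-4/0.31 = 0.002242 m/d → t_A = 354/0.002242 = 157900 d
Zone B: v = q/n = 6.950e-4/0.21 = 0.003310 m/d → t_B = 528/0.003310 = 159500 d
Total t = 157900 + 159500 = 317400 d
   = 317400 / 365 = 870 yr

870 years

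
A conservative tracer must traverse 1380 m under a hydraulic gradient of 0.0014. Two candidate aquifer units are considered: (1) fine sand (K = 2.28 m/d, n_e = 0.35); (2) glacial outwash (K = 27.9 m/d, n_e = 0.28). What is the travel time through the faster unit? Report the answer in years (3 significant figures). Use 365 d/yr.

27.1 years

Unit 1 (fine sand): v = 2.28×0.0014/0.35 = 0.009120 m/d, t = 1380/0.009120 = 151300 d
Unit 2 (glacial outwash): v = 27.9×0.0014/0.28 = 0.1395 m/d, t = 1380/0.1395 = 9892 d
Faster: 9892 d / 365 = 27.1 yr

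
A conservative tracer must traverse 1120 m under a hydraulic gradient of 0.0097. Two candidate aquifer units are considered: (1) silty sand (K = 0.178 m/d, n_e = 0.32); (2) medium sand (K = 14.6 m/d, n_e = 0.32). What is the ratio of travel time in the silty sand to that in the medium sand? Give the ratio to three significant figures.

Unit 1 (silty sand): v = 0.178×0.0097/0.32 = 0.005396 m/d, t = 1120/0.005396 = 207600 d
Unit 2 (medium sand): v = 14.6×0.0097/0.32 = 0.4426 m/d, t = 1120/0.4426 = 2531 d
t(silty sand) / t(medium sand) = 207600/2531 = 82.0

82.0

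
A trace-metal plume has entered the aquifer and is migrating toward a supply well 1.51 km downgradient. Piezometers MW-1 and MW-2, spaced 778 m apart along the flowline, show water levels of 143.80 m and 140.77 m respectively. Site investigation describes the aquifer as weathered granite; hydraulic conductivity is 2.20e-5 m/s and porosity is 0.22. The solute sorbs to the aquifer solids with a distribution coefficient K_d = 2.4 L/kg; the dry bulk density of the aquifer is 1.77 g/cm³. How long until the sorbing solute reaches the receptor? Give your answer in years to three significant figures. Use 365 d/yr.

Hydraulic gradient i = (143.80 − 140.77) / 778 = 3.03 / 778 = 0.003895
K = 2.20e-5 m/s × 86400 s/d = 1.901 m/d
q = Ki = 1.901 × 0.003895 = 0.007403 m/d
v = Ki/n = 1.901·0.003895/0.22 = 0.03365 m/d
Retardation R = 1 + ρ_b·K_d/n = 1 + 1.77×2.4/0.22 = 20.31
Contaminant velocity v_c = v/R = 0.03365/20.31 = 0.001657 m/d
L = 1.51 km = 1510 m
t = L/v_c = 1510/0.001657 = 911400 d
   = 911400/365 = 2500 yr

2500 years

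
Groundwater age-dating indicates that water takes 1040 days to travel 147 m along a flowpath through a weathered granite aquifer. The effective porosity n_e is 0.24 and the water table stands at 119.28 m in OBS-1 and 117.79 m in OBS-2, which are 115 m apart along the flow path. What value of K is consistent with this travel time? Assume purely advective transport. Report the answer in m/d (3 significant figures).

2.62 m/d

Hydraulic gradient i = (119.28 − 117.79) / 115 = 1.49 / 115 = 0.01296
v = L / t = 147 / 1040 = 0.1413 m/d
K = v · n / i = 0.1413 × 0.24 / 0.01296 = 2.62 m/d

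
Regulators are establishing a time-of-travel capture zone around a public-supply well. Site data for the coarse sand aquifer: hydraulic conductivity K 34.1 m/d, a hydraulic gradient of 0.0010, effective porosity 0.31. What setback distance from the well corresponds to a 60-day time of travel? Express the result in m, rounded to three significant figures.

Darcy flux q = K·i = 34.1 × 0.0010 = 0.03410 m/d
v_s = q/n_e = 0.03410/0.31 = 0.1100 m/d
L = v × T = 0.1100 × 60 = 6.600 m

6.60 m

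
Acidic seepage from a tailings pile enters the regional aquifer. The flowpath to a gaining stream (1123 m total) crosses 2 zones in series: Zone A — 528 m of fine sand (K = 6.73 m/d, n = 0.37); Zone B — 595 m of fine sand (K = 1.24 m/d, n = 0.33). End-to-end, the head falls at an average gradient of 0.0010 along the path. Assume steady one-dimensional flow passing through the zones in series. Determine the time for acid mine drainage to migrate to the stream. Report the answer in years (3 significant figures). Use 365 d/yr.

534 years

Steady 1-D flow in series ⇒ the Darcy flux q is identical in every zone and the zone head losses add (resistances L/K in series).
Σ(L/K) = 528/6.73 + 595/1.24 = 78.45 + 479.8 = 558.3 d
K_eq = L_total / Σ(L/K) = 1123 / 558.3 = 2.011 m/d
q = K_eq · i = 2.011 × 0.0010 = 0.002011 m/d (same in every zone)
Zone A: v = q/n = 0.002011/0.37 = 0.005436 m/d → t_A = 528/0.005436 = 97120 d
Zone B: v = q/n = 0.002011/0.33 = 0.006095 m/d → t_B = 595/0.006095 = 97610 d
Total t = 97120 + 97610 = 194700 d
   = 194700 / 365 = 534 yr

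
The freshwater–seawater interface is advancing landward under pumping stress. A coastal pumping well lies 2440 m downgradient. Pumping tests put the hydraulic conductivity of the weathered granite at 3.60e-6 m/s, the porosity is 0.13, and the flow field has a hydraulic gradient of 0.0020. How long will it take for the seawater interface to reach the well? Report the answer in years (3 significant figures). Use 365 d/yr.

1400 years

K = 3.60e-6 m/s × 86400 s/d = 0.3110 m/d
Darcy flux q = K·i = 0.3110 × 0.0020 = 6.221e-4 m/d
v = Ki/n = 0.3110·0.0020/0.13 = 0.004785 m/d
t = L / v = 2440 / 0.004785 = 509900 d
   = 509900 / 365 = 1400 yr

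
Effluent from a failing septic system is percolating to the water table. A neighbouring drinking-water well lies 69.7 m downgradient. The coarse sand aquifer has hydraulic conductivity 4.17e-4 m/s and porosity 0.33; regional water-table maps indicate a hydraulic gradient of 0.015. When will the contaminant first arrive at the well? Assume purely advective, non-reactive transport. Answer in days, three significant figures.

42.6 days

K = 4.17e-4 m/s × 86400 s/d = 36.03 m/d
q = Ki = 36.03 × 0.015 = 0.5404 m/d
v_s = q/n_e = 0.5404/0.33 = 1.638 m/d
t = L / v = 69.7 / 1.638 = 42.56 d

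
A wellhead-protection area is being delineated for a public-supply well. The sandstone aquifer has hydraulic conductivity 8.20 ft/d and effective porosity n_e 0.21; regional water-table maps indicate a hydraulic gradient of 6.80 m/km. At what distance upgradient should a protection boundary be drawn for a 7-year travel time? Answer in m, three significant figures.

K = 8.20 ft/d × 0.3048 = 2.499 m/d
Darcy flux q = K·i = 2.499 × 0.0068 = 0.01700 m/d
v_s = q/n_e = 0.01700/0.21 = 0.08093 m/d
T = 7 yr × 365 = 2555 d
L = v × T = 0.08093 × 2555 = 206.8 m

207 m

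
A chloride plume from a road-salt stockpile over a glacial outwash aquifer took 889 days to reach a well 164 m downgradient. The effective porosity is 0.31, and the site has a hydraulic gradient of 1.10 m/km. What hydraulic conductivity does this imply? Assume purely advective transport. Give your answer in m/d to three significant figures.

v = L / t = 164 / 889 = 0.1845 m/d
K = v · n / i = 0.1845 × 0.31 / 0.0011 = 52.0 m/d

52.0 m/d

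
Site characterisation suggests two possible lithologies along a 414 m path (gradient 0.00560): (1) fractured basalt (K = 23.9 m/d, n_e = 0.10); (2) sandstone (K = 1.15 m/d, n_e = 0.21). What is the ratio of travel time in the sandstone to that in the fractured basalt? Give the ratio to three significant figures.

43.6

Unit 1 (fractured basalt): v = 23.9×0.0056/0.10 = 1.338 m/d, t = 414/1.338 = 309.3 d
Unit 2 (sandstone): v = 1.15×0.0056/0.21 = 0.03067 m/d, t = 414/0.03067 = 13500 d
t(sandstone) / t(fractured basalt) = 13500/309.3 = 43.6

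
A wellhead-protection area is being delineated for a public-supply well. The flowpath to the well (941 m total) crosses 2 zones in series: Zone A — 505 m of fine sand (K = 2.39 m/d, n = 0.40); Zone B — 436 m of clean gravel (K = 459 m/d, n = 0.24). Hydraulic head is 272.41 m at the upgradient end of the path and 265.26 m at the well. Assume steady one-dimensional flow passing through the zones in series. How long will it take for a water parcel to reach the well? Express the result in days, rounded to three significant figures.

Total head drop ΔH = 272.41 − 265.26 = 7.15 m
Steady 1-D flow in series ⇒ the Darcy flux q is identical in every zone and the zone head losses add (resistances L/K in series).
Σ(L/K) = 505/2.39 + 436/459 = 211.3 + 0.9499 = 212.2 d
q = ΔH / Σ(L/K) = 7.15 / 212.2 = 0.03369 m/d (same in every zone)
Zone A: v = q/n = 0.03369/0.40 = 0.08422 m/d → t_A = 505/0.08422 = 5996 d
Zone B: v = q/n = 0.03369/0.24 = 0.1404 m/d → t_B = 436/0.1404 = 3106 d
Total t = 5996 + 3106 = 9103 d

9100 days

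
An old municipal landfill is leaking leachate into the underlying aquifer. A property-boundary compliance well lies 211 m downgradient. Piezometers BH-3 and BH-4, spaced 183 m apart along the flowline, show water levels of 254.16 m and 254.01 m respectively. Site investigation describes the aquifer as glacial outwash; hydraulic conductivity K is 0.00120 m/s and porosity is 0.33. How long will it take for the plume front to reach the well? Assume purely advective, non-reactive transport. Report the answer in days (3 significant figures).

Hydraulic gradient i = (254.16 − 254.01) / 183 = 0.15 / 183 = 8.197e-4
K = 0.00120 m/s × 86400 s/d = 103.7 m/d
Darcy flux q = K·i = 103.7 × 8.197e-4 = 0.08498 m/d
v = Ki/n = 103.7·8.197e-4/0.33 = 0.2575 m/d
t = L / v = 211 / 0.2575 = 819.3 d

819 days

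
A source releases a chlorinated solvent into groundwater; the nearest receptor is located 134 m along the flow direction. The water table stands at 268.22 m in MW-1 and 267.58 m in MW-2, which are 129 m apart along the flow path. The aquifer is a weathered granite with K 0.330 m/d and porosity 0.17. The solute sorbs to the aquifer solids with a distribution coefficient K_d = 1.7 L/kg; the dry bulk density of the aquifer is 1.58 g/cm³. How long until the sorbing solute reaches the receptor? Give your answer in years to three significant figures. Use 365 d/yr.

640 years

Hydraulic gradient i = (268.22 − 267.58) / 129 = 0.64 / 129 = 0.004961
q = Ki = 0.330 × 0.004961 = 0.001637 m/d
v_s = q/n_e = 0.001637/0.17 = 0.009631 m/d
Retardation R = 1 + ρ_b·K_d/n = 1 + 1.58×1.7/0.17 = 16.80
Contaminant velocity v_c = v/R = 0.009631/16.80 = 5.733e-4 m/d
t = L/v_c = 134/5.733e-4 = 233800 d
   = 233800/365 = 640 yr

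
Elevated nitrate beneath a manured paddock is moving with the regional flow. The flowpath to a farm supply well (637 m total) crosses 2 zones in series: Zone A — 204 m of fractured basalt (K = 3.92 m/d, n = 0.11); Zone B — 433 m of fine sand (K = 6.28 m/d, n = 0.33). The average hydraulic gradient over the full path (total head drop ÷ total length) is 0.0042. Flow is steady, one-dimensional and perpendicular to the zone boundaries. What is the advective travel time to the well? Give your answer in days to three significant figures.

7480 days

Steady 1-D flow in series ⇒ the Darcy flux q is identical in every zone and the zone head losses add (resistances L/K in series).
Σ(L/K) = 204/3.92 + 433/6.28 = 52.04 + 68.95 = 121.0 d
K_eq = L_total / Σ(L/K) = 637 / 121.0 = 5.265 m/d
q = K_eq · i = 5.265 × 0.0042 = 0.02211 m/d (same in every zone)
Zone A: v = q/n = 0.02211/0.11 = 0.2010 m/d → t_A = 204/0.2010 = 1015 d
Zone B: v = q/n = 0.02211/0.33 = 0.06701 m/d → t_B = 433/0.06701 = 6462 d
Total t = 1015 + 6462 = 7477 d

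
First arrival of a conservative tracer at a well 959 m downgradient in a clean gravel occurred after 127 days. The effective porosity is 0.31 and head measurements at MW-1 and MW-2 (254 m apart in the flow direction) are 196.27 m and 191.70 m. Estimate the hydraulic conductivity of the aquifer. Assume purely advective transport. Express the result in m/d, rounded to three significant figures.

Hydraulic gradient i = (196.27 − 191.70) / 254 = 4.57 / 254 = 0.01799
v = L / t = 959 / 127 = 7.551 m/d
K = v · n / i = 7.551 × 0.31 / 0.01799 = 130 m/d

130 m/d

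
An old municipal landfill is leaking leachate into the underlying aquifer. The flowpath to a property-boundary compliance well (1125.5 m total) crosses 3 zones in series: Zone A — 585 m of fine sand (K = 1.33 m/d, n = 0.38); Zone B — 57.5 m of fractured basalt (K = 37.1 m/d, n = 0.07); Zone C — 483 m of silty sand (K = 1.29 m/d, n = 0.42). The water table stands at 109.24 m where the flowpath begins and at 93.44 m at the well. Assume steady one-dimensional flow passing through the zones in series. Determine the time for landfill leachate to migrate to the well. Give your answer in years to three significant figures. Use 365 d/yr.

60.7 years

Total head drop ΔH = 109.24 − 93.44 = 15.80 m
Continuity: the same q passes through each zone, so ΔH = q·Σ(L_j/K_j) — the zones act as resistances in series.
Σ(L/K) = 585/1.33 + 57.5/37.1 + 483/1.29 = 439.8 + 1.550 + 374.4 = 815.8 d
q = ΔH / Σ(L/K) = 15.80 / 815.8 = 0.01937 m/d (same in every zone)
Zone A: v = q/n = 0.01937/0.38 = 0.05097 m/d → t_A = 585/0.05097 = 11480 d
Zone B: v = q/n = 0.01937/0.07 = 0.2767 m/d → t_B = 57.5/0.2767 = 207.8 d
Zone C: v = q/n = 0.01937/0.42 = 0.04611 m/d → t_C = 483/0.04611 = 10470 d
Total t = 11480 + 207.8 + 10470 = 22160 d
   = 22160 / 365 = 60.7 yr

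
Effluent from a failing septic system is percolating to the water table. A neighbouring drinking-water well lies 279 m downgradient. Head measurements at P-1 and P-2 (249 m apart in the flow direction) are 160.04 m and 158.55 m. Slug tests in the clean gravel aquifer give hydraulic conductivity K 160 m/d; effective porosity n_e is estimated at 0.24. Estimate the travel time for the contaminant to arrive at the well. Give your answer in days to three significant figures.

69.9 days

Hydraulic gradient i = (160.04 − 158.55) / 249 = 1.49 / 249 = 0.005984
Darcy flux q = K·i = 160 × 0.005984 = 0.9574 m/d
Seepage velocity v = q / n = 0.9574 / 0.24 = 3.989 m/d
t = L / v = 279 / 3.989 = 69.94 d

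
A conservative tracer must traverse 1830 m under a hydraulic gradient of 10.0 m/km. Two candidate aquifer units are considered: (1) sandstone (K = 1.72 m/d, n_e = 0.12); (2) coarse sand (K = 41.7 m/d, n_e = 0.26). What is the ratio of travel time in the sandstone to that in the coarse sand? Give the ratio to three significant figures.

11.2

Unit 1 (sandstone): v = 1.72×0.010/0.12 = 0.1433 m/d, t = 1830/0.1433 = 12770 d
Unit 2 (coarse sand): v = 41.7×0.010/0.26 = 1.604 m/d, t = 1830/1.604 = 1141 d
t(sandstone) / t(coarse sand) = 12770/1141 = 11.2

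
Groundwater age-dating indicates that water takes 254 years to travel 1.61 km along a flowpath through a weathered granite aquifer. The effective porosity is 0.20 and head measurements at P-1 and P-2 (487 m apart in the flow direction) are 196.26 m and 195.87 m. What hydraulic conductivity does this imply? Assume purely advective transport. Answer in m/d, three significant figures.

Hydraulic gradient i = (196.26 − 195.87) / 487 = 0.39 / 487 = 8.008e-4
t = 254 years = 92710 d
L = 1.61 km = 1610 m
v = L / t = 1610 / 92710 = 0.01737 m/d
K = v · n / i = 0.01737 × 0.20 / 8.008e-4 = 4.34 m/d

4.34 m/d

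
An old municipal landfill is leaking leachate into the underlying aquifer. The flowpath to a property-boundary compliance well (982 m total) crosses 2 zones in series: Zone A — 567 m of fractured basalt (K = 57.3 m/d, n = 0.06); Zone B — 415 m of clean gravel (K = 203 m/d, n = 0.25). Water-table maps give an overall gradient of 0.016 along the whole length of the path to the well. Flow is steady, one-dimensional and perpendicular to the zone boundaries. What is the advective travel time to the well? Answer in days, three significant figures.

105 days

Steady 1-D flow in series ⇒ the Darcy flux q is identical in every zone and the zone head losses add (resistances L/K in series).
Σ(L/K) = 567/57.3 + 415/203 = 9.895 + 2.044 = 11.94 d
K_eq = L_total / Σ(L/K) = 982 / 11.94 = 82.25 m/d
q = K_eq · i = 82.25 × 0.016 = 1.316 m/d (same in every zone)
Zone A: v = q/n = 1.316/0.06 = 21.93 m/d → t_A = 567/21.93 = 25.85 d
Zone B: v = q/n = 1.316/0.25 = 5.264 m/d → t_B = 415/5.264 = 78.84 d
Total t = 25.85 + 78.84 = 104.7 d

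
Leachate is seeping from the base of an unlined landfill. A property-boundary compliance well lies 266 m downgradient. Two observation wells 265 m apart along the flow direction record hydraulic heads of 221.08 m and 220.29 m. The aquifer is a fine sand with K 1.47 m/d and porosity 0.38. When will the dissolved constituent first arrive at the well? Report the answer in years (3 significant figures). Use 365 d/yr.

63.2 years

Hydraulic gradient i = (221.08 − 220.29) / 265 = 0.79 / 265 = 0.002981
q = Ki = 1.47 × 0.002981 = 0.004382 m/d
Seepage velocity v = q / n = 0.004382 / 0.38 = 0.01153 m/d
t = L / v = 266 / 0.01153 = 23070 d
   = 23070 / 365 = 63.2 yr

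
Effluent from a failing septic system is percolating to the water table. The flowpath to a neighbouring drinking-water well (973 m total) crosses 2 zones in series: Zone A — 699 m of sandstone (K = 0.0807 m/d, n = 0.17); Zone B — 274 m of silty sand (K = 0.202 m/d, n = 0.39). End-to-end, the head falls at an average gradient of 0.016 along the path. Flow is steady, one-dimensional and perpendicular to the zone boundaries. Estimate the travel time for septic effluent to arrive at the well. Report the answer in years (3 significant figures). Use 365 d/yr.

Continuity: the same q passes through each zone, so ΔH = q·Σ(L_j/K_j) — the zones act as resistances in series.
Σ(L/K) = 699/0.0807 + 274/0.202 = 8662 + 1356 = 10020 d
K_eq = L_total / Σ(L/K) = 973 / 10020 = 0.09712 m/d
q = K_eq · i = 0.09712 × 0.016 = 0.001554 m/d (same in every zone)
Zone A: v = q/n = 0.001554/0.17 = 0.009141 m/d → t_A = 699/0.009141 = 76470 d
Zone B: v = q/n = 0.001554/0.39 = 0.003985 m/d → t_B = 274/0.003985 = 68770 d
Total t = 76470 + 68770 = 145200 d
   = 145200 / 365 = 398 yr

398 years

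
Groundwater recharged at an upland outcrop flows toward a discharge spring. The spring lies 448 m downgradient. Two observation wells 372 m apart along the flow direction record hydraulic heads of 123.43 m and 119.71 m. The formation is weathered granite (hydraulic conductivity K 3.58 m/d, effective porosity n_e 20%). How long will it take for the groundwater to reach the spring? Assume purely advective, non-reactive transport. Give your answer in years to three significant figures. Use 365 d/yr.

6.86 years

Hydraulic gradient i = (123.43 − 119.71) / 372 = 3.72 / 372 = 0.01000
Darcy flux q = K·i = 3.58 × 0.01000 = 0.03580 m/d
Seepage velocity v = q / n = 0.03580 / 0.20 = 0.1790 m/d
t = L / v = 448 / 0.1790 = 2503 d
   = 2503 / 365 = 6.86 yr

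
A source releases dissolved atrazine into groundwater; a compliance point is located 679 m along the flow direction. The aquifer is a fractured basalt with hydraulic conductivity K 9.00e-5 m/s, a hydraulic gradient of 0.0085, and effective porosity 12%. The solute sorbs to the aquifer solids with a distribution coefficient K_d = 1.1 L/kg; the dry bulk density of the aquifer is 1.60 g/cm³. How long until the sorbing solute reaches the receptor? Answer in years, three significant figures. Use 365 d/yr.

52.9 years

K = 9.00e-5 m/s × 86400 s/d = 7.776 m/d
q = Ki = 7.776 × 0.0085 = 0.06610 m/d
Seepage velocity v = q / n = 0.06610 / 0.12 = 0.5508 m/d
Retardation R = 1 + ρ_b·K_d/n = 1 + 1.60×1.1/0.12 = 15.67
Contaminant velocity v_c = v/R = 0.5508/15.67 = 0.03516 m/d
t = L/v_c = 679/0.03516 = 19310 d
   = 19310/365 = 52.9 yr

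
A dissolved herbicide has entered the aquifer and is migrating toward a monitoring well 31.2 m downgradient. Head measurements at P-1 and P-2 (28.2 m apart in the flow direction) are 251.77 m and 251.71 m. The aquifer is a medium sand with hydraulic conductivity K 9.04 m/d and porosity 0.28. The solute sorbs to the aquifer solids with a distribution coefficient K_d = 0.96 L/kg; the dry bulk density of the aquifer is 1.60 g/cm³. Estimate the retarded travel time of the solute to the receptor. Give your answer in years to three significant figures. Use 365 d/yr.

8.07 years

Hydraulic gradient i = (251.77 − 251.71) / 28.2 = 0.06 / 28.2 = 0.002128
Specific discharge q = 9.04 × 0.002128 = 0.01923 m/d
Average linear velocity = 0.01923 / 0.28 = 0.06869 m/d
Retardation R = 1 + ρ_b·K_d/n = 1 + 1.60×0.96/0.28 = 6.486
Contaminant velocity v_c = v/R = 0.06869/6.486 = 0.01059 m/d
t = L/v_c = 31.2/0.01059 = 2946 d
   = 2946/365 = 8.07 yr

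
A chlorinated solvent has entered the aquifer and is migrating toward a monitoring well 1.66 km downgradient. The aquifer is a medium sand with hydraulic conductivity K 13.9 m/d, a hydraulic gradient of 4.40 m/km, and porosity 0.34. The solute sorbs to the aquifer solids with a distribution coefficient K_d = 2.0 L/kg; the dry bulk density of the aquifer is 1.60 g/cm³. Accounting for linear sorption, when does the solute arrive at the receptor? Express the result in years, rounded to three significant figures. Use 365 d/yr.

263 years

Darcy flux q = K·i = 13.9 × 0.0044 = 0.06116 m/d
Average linear velocity = 0.06116 / 0.34 = 0.1799 m/d
Retardation R = 1 + ρ_b·K_d/n = 1 + 1.60×2.0/0.34 = 10.41
Contaminant velocity v_c = v/R = 0.1799/10.41 = 0.01728 m/d
L = 1.66 km = 1660 m
t = L/v_c = 1660/0.01728 = 96080 d
   = 96080/365 = 263 yr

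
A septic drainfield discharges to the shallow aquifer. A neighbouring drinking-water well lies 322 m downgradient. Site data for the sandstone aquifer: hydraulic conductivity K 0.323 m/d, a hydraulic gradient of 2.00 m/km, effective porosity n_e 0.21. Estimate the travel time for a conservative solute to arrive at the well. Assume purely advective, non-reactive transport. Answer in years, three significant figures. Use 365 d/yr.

287 years

q = Ki = 0.323 × 0.0020 = 6.460e-4 m/d
Seepage velocity v = q / n = 6.460e-4 / 0.21 = 0.003076 m/d
t = L / v = 322 / 0.003076 = 104700 d
   = 104700 / 365 = 287 yr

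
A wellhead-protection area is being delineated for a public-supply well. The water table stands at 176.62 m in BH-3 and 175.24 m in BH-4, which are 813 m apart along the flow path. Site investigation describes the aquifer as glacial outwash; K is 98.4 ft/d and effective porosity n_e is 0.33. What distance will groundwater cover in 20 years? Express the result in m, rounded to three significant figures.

Hydraulic gradient i = (176.62 − 175.24) / 813 = 1.38 / 813 = 0.001697
K = 98.4 ft/d × 0.3048 = 29.99 m/d
Specific discharge q = 29.99 × 0.001697 = 0.05091 m/d
Seepage velocity v = q / n = 0.05091 / 0.33 = 0.1543 m/d
T = 20 yr × 365 = 7300 d
L = v × T = 0.1543 × 7300 = 1126 m

1130 m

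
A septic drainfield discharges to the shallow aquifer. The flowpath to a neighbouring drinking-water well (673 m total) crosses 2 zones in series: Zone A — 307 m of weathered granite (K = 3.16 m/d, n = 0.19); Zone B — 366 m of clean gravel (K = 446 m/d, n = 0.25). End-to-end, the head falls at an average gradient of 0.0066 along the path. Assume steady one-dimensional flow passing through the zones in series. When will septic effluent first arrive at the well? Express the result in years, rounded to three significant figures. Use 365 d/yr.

For zones in series the flux q is common to all zones; the equivalent conductivity is the harmonic (thickness-weighted) mean, K_eq = L_total / Σ(L_j/K_j).
Σ(L/K) = 307/3.16 + 366/446 = 97.15 + 0.8206 = 97.97 d
K_eq = L_total / Σ(L/K) = 673 / 97.97 = 6.869 m/d
q = K_eq · i = 6.869 × 0.0066 = 0.04534 m/d (same in every zone)
Zone A: v = q/n = 0.04534/0.19 = 0.2386 m/d → t_A = 307/0.2386 = 1287 d
Zone B: v = q/n = 0.04534/0.25 = 0.1813 m/d → t_B = 366/0.1813 = 2018 d
Total t = 1287 + 2018 = 3305 d
   = 3305 / 365 = 9.05 yr

9.05 years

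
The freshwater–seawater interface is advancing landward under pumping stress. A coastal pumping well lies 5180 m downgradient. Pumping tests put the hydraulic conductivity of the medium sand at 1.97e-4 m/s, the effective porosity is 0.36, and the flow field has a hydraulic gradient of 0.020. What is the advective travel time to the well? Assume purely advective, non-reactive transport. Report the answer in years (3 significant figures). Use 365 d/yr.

K = 1.97e-4 m/s × 86400 s/d = 17.02 m/d
q = Ki = 17.02 × 0.020 = 0.3404 m/d
Average linear velocity = 0.3404 / 0.36 = 0.9456 m/d
t = L / v = 5180 / 0.9456 = 5478 d
   = 5478 / 365 = 15.0 yr

15.0 years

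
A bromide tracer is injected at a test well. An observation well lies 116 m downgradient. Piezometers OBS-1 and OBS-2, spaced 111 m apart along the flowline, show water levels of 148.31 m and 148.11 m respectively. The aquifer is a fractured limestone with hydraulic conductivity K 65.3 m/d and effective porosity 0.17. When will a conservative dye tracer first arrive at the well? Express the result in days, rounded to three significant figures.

Hydraulic gradient i = (148.31 − 148.11) / 111 = 0.20 / 111 = 0.001802
Darcy flux q = K·i = 65.3 × 0.001802 = 0.1177 m/d
v_s = q/n_e = 0.1177/0.17 = 0.6921 m/d
t = L / v = 116 / 0.6921 = 167.6 d

168 days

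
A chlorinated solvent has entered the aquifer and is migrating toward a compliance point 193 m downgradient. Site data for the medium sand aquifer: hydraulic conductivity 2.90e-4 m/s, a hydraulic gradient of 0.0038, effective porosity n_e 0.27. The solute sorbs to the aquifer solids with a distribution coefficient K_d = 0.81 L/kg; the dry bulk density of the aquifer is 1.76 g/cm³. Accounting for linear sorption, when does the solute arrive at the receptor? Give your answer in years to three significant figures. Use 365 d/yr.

K = 2.90e-4 m/s × 86400 s/d = 25.06 m/d
q = Ki = 25.06 × 0.0038 = 0.09521 m/d
v = Ki/n = 25.06·0.0038/0.27 = 0.3526 m/d
Retardation R = 1 + ρ_b·K_d/n = 1 + 1.76×0.81/0.27 = 6.280
Contaminant velocity v_c = v/R = 0.3526/6.280 = 0.05615 m/d
t = L/v_c = 193/0.05615 = 3437 d
   = 3437/365 = 9.42 yr

9.42 years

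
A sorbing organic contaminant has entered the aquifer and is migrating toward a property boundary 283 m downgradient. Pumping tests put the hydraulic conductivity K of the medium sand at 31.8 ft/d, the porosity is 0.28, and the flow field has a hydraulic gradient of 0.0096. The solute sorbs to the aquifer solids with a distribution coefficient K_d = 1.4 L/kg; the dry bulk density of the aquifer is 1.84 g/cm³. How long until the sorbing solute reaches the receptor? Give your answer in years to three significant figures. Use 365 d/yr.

K = 31.8 ft/d × 0.3048 = 9.693 m/d
Specific discharge q = 9.693 × 0.0096 = 0.09305 m/d
Seepage velocity v = q / n = 0.09305 / 0.28 = 0.3323 m/d
Retardation R = 1 + ρ_b·K_d/n = 1 + 1.84×1.4/0.28 = 10.20
Contaminant velocity v_c = v/R = 0.3323/10.20 = 0.03258 m/d
t = L/v_c = 283/0.03258 = 8686 d
   = 8686/365 = 23.8 yr

23.8 years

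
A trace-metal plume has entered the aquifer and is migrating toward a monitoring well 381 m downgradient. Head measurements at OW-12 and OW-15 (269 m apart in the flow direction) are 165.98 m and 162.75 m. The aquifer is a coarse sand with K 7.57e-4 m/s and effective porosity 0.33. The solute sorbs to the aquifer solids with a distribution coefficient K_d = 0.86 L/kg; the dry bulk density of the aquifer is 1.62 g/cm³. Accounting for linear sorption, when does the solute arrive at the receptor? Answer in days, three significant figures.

836 days

Hydraulic gradient i = (165.98 − 162.75) / 269 = 3.23 / 269 = 0.01201
K = 7.57e-4 m/s × 86400 s/d = 65.40 m/d
Darcy flux q = K·i = 65.40 × 0.01201 = 0.7853 m/d
Average linear velocity = 0.7853 / 0.33 = 2.380 m/d
Retardation R = 1 + ρ_b·K_d/n = 1 + 1.62×0.86/0.33 = 5.222
Contaminant velocity v_c = v/R = 2.380/5.222 = 0.4557 m/d
t = L/v_c = 381/0.4557 = 836.0 d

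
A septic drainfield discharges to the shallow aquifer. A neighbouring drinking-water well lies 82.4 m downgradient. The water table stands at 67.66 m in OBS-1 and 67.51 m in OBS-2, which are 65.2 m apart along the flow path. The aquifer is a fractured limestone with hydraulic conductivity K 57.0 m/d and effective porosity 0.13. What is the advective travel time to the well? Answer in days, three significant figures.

81.7 days

Hydraulic gradient i = (67.66 − 67.51) / 65.2 = 0.15 / 65.2 = 0.002301
Specific discharge q = 57.0 × 0.002301 = 0.1311 m/d
Average linear velocity = 0.1311 / 0.13 = 1.009 m/d
t = L / v = 82.4 / 1.009 = 81.69 d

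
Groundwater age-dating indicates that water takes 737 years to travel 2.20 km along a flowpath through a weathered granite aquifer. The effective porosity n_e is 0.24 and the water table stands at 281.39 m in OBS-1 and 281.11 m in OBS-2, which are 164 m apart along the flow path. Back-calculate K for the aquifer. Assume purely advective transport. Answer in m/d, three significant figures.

1.15 m/d

Hydraulic gradient i = (281.39 − 281.11) / 164 = 0.28 / 164 = 0.001707
t = 737 years = 269000 d
L = 2.20 km = 2200 m
v = L / t = 2200 / 269000 = 0.008178 m/d
K = v · n / i = 0.008178 × 0.24 / 0.001707 = 1.15 m/d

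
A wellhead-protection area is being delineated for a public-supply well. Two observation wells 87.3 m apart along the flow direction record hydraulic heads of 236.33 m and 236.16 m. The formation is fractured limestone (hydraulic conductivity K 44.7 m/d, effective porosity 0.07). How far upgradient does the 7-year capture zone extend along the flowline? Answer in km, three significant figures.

3.18 km

Hydraulic gradient i = (236.33 − 236.16) / 87.3 = 0.17 / 87.3 = 0.001947
Darcy flux q = K·i = 44.7 × 0.001947 = 0.08704 m/d
Average linear velocity = 0.08704 / 0.07 = 1.243 m/d
T = 7 yr × 365 = 2555 d
L = v × T = 1.243 × 2555 = 3177 m
   = 3.18 km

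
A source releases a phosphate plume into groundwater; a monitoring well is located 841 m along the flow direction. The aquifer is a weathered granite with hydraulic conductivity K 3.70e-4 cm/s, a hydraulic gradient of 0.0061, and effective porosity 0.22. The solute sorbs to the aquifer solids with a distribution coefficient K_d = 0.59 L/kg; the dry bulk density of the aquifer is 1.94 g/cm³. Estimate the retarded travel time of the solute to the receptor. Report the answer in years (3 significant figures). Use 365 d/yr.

1610 years

K = 3.70e-4 cm/s × 864 = 0.3197 m/d
q = Ki = 0.3197 × 0.0061 = 0.001950 m/d
Average linear velocity = 0.001950 / 0.22 = 0.008864 m/d
Retardation R = 1 + ρ_b·K_d/n = 1 + 1.94×0.59/0.22 = 6.203
Contaminant velocity v_c = v/R = 0.008864/6.203 = 0.001429 m/d
t = L/v_c = 841/0.001429 = 588500 d
   = 588500/365 = 1610 yr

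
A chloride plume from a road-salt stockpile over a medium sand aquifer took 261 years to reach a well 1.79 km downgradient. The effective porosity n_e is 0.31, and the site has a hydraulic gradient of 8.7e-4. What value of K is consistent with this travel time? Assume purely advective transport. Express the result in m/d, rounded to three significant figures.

t = 261 years = 95270 d
L = 1.79 km = 1790 m
v = L / t = 1790 / 95270 = 0.01879 m/d
K = v · n / i = 0.01879 × 0.31 / 8.7e-4 = 6.70 m/d

6.70 m/d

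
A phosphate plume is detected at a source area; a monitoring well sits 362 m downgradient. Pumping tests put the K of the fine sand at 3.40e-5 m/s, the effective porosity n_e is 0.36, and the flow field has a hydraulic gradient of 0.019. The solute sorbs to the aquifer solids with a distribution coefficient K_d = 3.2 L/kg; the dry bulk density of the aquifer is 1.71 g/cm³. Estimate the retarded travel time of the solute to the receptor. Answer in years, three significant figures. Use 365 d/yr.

K = 3.40e-5 m/s × 86400 s/d = 2.938 m/d
q = Ki = 2.938 × 0.019 = 0.05581 m/d
Average linear velocity = 0.05581 / 0.36 = 0.1550 m/d
Retardation R = 1 + ρ_b·K_d/n = 1 + 1.71×3.2/0.36 = 16.20
Contaminant velocity v_c = v/R = 0.1550/16.20 = 0.009570 m/d
t = L/v_c = 362/0.009570 = 37830 d
   = 37830/365 = 104 yr

104 years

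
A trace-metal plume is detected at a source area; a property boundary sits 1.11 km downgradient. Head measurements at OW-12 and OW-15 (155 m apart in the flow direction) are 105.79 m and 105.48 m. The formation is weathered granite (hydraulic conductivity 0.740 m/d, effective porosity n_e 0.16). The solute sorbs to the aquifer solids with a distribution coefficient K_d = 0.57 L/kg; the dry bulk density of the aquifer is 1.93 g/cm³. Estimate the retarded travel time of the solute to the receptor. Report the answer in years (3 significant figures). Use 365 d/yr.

Hydraulic gradient i = (105.79 − 105.48) / 155 = 0.31 / 155 = 0.002000
Darcy flux q = K·i = 0.740 × 0.002000 = 0.001480 m/d
Average linear velocity = 0.001480 / 0.16 = 0.009250 m/d
Retardation R = 1 + ρ_b·K_d/n = 1 + 1.93×0.57/0.16 = 7.876
Contaminant velocity v_c = v/R = 0.009250/7.876 = 0.001175 m/d
L = 1.11 km = 1110 m
t = L/v_c = 1110/0.001175 = 945100 d
   = 945100/365 = 2590 yr

2590 years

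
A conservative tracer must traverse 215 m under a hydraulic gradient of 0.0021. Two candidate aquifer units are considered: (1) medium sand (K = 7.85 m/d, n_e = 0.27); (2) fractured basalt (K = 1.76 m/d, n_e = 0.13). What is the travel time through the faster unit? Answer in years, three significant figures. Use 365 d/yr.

9.65 years

Unit 1 (medium sand): v = 7.85×0.0021/0.27 = 0.06106 m/d, t = 215/0.06106 = 3521 d
Unit 2 (fractured basalt): v = 1.76×0.0021/0.13 = 0.02843 m/d, t = 215/0.02843 = 7562 d
Faster: 3521 d / 365 = 9.65 yr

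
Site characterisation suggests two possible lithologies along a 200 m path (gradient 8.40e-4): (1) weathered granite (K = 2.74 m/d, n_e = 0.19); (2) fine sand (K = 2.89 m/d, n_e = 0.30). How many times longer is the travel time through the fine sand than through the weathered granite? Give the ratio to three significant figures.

1.50

Unit 1 (weathered granite): v = 2.74×8.4e-4/0.19 = 0.01211 m/d, t = 200/0.01211 = 16510 d
Unit 2 (fine sand): v = 2.89×8.4e-4/0.30 = 0.008092 m/d, t = 200/0.008092 = 24720 d
t(fine sand) / t(weathered granite) = 24720/16510 = 1.50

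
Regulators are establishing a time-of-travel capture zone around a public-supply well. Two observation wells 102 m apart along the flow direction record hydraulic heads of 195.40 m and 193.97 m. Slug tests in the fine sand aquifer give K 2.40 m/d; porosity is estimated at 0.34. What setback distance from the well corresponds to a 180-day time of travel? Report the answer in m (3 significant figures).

17.8 m

Hydraulic gradient i = (195.40 − 193.97) / 102 = 1.43 / 102 = 0.01402
q = Ki = 2.40 × 0.01402 = 0.03365 m/d
v_s = q/n_e = 0.03365/0.34 = 0.09896 m/d
L = v × T = 0.09896 × 180 = 17.81 m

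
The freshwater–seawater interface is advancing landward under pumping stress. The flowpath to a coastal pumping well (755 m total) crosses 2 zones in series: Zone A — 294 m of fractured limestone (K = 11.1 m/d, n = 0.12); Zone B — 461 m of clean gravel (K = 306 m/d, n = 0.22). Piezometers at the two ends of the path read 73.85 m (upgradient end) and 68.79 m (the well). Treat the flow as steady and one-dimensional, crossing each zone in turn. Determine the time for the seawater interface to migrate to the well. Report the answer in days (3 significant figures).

756 days

Total head drop ΔH = 73.85 − 68.79 = 5.06 m
Continuity: the same q passes through each zone, so ΔH = q·Σ(L_j/K_j) — the zones act as resistances in series.
Σ(L/K) = 294/11.1 + 461/306 = 26.49 + 1.507 = 27.99 d
q = ΔH / Σ(L/K) = 5.06 / 27.99 = 0.1808 m/d (same in every zone)
Zone A: v = q/n = 0.1808/0.12 = 1.506 m/d → t_A = 294/1.506 = 195.2 d
Zone B: v = q/n = 0.1808/0.22 = 0.8216 m/d → t_B = 461/0.8216 = 561.1 d
Total t = 195.2 + 561.1 = 756.3 d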